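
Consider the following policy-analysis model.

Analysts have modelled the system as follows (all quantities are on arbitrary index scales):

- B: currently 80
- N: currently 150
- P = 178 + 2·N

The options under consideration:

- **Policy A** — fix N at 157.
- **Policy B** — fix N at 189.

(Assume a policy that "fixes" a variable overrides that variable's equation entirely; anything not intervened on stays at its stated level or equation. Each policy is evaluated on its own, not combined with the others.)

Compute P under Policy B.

556

Policy B (N := 189):
  N = 189
  P = 178 + 2·189 = 556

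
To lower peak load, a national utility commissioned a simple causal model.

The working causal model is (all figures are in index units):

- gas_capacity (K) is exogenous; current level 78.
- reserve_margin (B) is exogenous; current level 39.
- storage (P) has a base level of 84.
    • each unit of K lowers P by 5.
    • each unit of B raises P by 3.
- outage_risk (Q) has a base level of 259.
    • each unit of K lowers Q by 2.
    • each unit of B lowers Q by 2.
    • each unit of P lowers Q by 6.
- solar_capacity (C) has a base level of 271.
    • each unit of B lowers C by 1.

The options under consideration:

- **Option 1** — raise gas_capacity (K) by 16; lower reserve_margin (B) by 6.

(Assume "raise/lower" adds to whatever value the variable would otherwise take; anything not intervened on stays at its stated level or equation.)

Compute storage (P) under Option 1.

Option 1 (K + 16, B − 6):
  K = 78 + 16 = 94
  B = 39 − 6 = 33
  P = 84 − 5·94 + 3·33 = -287

-287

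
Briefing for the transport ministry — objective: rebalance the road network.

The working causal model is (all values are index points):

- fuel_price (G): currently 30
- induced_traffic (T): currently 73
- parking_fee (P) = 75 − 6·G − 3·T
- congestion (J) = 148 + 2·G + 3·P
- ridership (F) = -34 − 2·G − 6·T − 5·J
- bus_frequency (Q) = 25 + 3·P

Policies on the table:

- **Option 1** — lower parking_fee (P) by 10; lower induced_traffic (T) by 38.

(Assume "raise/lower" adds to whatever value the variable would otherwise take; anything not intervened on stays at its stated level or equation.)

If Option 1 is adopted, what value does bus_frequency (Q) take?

Option 1 (P − 10, T − 38):
  G = 30
  T = 73 − 38 = 35
  P = 75 − 6·30 − 3·35 (−10 from intervention) = -220
  Q = 25 + 3·(-220) = -635

-635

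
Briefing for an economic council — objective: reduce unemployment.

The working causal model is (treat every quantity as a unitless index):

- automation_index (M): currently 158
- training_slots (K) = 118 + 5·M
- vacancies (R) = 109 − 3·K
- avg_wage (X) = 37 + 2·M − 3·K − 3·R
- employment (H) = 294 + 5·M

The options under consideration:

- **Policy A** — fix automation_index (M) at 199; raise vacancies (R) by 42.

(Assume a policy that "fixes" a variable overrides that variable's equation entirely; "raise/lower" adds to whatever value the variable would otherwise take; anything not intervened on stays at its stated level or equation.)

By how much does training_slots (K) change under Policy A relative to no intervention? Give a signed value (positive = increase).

205

Baseline:
  M = 158
  K = 118 + 5·158 = 908
Policy A (M := 199, R + 42):
  M = 199
  K = 118 + 5·199 = 1113
Change in K: 1113 − 908 = 205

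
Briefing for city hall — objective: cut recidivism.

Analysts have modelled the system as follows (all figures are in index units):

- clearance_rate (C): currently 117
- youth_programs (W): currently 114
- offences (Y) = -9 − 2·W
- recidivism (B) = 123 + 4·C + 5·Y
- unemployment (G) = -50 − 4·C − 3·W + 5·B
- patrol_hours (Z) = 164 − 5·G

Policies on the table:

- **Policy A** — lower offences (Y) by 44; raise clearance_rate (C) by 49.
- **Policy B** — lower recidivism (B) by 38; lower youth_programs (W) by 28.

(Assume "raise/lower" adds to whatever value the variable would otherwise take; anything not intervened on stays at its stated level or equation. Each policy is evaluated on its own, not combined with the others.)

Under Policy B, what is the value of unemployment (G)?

Policy B (B − 38, W − 28):
  C = 117
  W = 114 − 28 = 86
  Y = -9 − 2·86 = -181
  B = 123 + 4·117 + 5·(-181) (−38 from intervention) = -352
  G = -50 − 4·117 − 3·86 + 5·(-352) = -2536

-2536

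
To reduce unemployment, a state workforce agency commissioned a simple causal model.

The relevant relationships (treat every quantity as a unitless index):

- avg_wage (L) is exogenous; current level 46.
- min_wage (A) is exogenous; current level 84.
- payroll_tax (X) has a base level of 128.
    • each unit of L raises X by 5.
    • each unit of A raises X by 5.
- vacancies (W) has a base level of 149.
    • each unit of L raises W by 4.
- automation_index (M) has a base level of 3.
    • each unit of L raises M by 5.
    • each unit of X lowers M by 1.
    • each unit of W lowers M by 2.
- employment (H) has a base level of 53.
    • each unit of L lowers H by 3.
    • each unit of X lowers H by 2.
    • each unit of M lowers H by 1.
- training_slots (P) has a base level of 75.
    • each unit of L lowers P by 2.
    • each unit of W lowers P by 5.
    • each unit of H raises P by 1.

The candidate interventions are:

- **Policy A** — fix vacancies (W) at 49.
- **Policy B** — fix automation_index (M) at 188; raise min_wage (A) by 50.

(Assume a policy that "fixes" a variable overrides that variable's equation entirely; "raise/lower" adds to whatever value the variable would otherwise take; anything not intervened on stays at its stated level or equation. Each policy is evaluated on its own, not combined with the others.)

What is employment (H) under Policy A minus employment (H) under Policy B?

1331

Policy A (W := 49):
  L = 46
  A = 84
  X = 128 + 5·46 + 5·84 = 778
  W = 49
  M = 3 + 5·46 − 778 − 2·49 = -643
  H = 53 − 3·46 − 2·778 − (-643) = -998
Policy B (M := 188, A + 50):
  L = 46
  A = 84 + 50 = 134
  X = 128 + 5·46 + 5·134 = 1028
  W = 149 + 4·46 = 333
  M = 188
  H = 53 − 3·46 − 2·1028 − 188 = -2329
H: -998 − (-2329) = 1331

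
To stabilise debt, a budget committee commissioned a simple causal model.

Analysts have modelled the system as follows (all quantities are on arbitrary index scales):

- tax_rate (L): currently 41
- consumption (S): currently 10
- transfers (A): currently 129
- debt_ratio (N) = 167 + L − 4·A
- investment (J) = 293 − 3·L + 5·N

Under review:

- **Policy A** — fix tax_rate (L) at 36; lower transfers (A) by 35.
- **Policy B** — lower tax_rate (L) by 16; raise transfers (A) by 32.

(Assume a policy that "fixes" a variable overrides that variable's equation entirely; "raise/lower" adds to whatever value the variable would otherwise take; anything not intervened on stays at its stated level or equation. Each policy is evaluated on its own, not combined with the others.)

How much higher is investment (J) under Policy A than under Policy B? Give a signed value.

Policy A (L := 36, A − 35):
  L = 36
  A = 129 − 35 = 94
  N = 167 + 36 − 4·94 = -173
  J = 293 − 3·36 + 5·(-173) = -680
Policy B (L − 16, A + 32):
  L = 41 − 16 = 25
  A = 129 + 32 = 161
  N = 167 + 25 − 4·161 = -452
  J = 293 − 3·25 + 5·(-452) = -2042
J: -680 − (-2042) = 1362

1362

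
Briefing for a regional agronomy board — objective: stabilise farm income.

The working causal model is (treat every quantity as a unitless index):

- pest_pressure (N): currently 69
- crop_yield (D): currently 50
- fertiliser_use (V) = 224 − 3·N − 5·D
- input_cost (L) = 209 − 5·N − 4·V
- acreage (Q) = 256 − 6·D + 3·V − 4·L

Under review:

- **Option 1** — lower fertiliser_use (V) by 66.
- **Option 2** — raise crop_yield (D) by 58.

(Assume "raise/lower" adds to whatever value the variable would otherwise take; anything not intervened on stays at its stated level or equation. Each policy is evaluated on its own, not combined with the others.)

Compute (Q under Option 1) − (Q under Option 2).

4604

Option 1 (V − 66):
  N = 69
  D = 50
  V = 224 − 3·69 − 5·50 (−66 from intervention) = -299
  L = 209 − 5·69 − 4·(-299) = 1060
  Q = 256 − 6·50 + 3·(-299) − 4·1060 = -5181
Option 2 (D + 58):
  N = 69
  D = 50 + 58 = 108
  V = 224 − 3·69 − 5·108 = -523
  L = 209 − 5·69 − 4·(-523) = 1956
  Q = 256 − 6·108 + 3·(-523) − 4·1956 = -9785
Q: -5181 − (-9785) = 4604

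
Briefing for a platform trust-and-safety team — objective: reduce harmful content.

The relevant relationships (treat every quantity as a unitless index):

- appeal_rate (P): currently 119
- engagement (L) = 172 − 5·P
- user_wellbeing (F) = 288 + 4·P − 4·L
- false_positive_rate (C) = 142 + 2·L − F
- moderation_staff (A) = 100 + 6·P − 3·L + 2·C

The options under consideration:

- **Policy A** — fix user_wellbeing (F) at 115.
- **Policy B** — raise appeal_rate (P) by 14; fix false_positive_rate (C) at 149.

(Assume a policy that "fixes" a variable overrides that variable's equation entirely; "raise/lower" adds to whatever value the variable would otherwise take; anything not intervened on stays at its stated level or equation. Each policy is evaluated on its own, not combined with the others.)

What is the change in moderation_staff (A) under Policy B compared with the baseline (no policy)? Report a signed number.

6912

Baseline:
  P = 119
  L = 172 − 5·119 = -423
  F = 288 + 4·119 − 4·(-423) = 2456
  C = 142 + 2·(-423) − 2456 = -3160
  A = 100 + 6·119 − 3·(-423) + 2·(-3160) = -4237
Policy B (P + 14, C := 149):
  P = 119 + 14 = 133
  L = 172 − 5·133 = -493
  F = 288 + 4·133 − 4·(-493) = 2792
  C = 149
  A = 100 + 6·133 − 3·(-493) + 2·149 = 2675
Change in A: 2675 − (-4237) = 6912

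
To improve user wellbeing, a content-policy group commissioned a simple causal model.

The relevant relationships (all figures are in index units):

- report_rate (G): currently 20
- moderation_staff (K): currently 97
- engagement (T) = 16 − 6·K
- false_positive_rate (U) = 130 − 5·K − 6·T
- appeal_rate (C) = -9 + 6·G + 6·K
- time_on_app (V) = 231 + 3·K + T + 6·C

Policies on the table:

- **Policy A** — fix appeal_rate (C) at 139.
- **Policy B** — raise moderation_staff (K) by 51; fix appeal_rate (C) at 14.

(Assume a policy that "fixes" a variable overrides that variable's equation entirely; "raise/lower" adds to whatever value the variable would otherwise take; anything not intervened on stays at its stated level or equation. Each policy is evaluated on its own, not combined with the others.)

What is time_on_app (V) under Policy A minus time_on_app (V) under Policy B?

903

Policy A (C := 139):
  G = 20
  K = 97
  T = 16 − 6·97 = -566
  C = 139
  V = 231 + 3·97 + (-566) + 6·139 = 790
Policy B (K + 51, C := 14):
  G = 20
  K = 97 + 51 = 148
  T = 16 − 6·148 = -872
  C = 14
  V = 231 + 3·148 + (-872) + 6·14 = -113
V: 790 − (-113) = 903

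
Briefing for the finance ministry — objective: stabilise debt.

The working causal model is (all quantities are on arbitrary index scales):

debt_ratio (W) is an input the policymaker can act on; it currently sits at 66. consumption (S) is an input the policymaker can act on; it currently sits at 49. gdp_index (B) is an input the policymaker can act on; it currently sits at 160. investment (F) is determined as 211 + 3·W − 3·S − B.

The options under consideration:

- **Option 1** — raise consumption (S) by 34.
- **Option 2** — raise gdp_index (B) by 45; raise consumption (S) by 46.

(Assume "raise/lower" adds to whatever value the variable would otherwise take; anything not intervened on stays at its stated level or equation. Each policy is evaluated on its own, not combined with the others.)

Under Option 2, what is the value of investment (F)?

Option 2 (B + 45, S + 46):
  W = 66
  S = 49 + 46 = 95
  B = 160 + 45 = 205
  F = 211 + 3·66 − 3·95 − 205 = -81

-81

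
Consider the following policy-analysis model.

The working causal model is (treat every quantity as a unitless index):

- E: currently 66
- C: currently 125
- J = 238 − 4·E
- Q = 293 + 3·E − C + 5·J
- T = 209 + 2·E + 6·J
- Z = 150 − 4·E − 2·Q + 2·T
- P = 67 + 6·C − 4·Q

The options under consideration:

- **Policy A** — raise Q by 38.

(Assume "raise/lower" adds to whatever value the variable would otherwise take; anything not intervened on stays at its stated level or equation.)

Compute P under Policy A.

Policy A (Q + 38):
  E = 66
  C = 125
  J = 238 − 4·66 = -26
  Q = 293 + 3·66 − 125 + 5·(-26) (+38 from intervention) = 274
  P = 67 + 6·125 − 4·274 = -279

-279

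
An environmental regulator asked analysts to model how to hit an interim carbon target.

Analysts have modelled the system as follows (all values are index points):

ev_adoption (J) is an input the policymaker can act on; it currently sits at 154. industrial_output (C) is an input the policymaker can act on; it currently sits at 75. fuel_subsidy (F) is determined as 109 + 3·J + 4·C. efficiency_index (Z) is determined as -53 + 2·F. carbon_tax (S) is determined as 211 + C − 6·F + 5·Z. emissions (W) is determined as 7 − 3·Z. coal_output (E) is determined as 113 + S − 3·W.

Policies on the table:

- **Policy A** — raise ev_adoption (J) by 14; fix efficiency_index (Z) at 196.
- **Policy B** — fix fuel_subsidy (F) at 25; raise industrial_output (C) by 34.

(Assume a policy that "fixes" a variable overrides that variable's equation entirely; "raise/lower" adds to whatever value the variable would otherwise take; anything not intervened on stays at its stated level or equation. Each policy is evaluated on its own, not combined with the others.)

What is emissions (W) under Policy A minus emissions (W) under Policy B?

Policy A (J + 14, Z := 196):
  J = 154 + 14 = 168
  C = 75
  F = 109 + 3·168 + 4·75 = 913
  Z = 196
  W = 7 − 3·196 = -581
Policy B (F := 25, C + 34):
  J = 154
  C = 75 + 34 = 109
  F = 25
  Z = -53 + 2·25 = -3
  W = 7 − 3·(-3) = 16
W: -581 − 16 = -597

-597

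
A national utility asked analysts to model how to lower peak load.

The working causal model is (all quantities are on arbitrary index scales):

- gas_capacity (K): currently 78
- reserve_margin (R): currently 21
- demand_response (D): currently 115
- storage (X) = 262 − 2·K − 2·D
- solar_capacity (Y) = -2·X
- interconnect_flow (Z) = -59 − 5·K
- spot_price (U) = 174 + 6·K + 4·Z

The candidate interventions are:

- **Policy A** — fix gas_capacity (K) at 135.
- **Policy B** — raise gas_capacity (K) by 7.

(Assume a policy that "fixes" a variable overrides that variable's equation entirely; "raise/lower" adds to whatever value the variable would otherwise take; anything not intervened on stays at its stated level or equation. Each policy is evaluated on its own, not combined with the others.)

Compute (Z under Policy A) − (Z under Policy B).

-250

Policy A (K := 135):
  K = 135
  Z = -59 − 5·135 = -734
Policy B (K + 7):
  K = 78 + 7 = 85
  Z = -59 − 5·85 = -484
Z: -734 − (-484) = -250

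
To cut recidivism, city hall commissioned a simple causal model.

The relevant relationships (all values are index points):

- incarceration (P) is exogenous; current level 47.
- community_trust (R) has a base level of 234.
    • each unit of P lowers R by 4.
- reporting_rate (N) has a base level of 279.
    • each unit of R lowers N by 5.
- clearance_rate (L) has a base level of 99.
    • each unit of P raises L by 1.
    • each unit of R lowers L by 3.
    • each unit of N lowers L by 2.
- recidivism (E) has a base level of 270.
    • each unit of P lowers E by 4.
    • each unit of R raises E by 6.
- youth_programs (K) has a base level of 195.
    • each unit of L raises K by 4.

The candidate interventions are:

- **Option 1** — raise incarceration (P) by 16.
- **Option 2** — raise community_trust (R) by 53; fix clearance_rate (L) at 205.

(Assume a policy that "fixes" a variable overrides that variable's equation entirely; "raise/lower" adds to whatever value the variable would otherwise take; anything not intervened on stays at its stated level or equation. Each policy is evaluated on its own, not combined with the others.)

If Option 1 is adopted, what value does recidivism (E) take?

-90

Option 1 (P + 16):
  P = 47 + 16 = 63
  R = 234 − 4·63 = -18
  E = 270 − 4·63 + 6·(-18) = -90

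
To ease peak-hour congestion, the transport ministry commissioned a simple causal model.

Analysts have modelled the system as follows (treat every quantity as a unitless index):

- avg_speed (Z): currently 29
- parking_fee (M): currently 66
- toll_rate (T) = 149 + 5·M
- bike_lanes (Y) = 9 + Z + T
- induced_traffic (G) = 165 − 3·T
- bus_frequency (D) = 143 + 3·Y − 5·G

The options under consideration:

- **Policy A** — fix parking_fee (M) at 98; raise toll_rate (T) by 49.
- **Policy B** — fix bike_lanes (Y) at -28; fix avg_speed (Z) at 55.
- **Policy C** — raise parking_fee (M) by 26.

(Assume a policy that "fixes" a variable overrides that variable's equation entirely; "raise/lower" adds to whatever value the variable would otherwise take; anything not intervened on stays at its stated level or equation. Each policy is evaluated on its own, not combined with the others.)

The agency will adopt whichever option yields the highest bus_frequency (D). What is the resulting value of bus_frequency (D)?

Policy A (M := 98, T + 49):
  Z = 29
  M = 98
  T = 149 + 5·98 (+49 from intervention) = 688
  Y = 9 + 29 + 688 = 726
  G = 165 − 3·688 = -1899
  D = 143 + 3·726 − 5·(-1899) = 11816
Policy B (Y := -28, Z := 55):
  Z = 55
  M = 66
  T = 149 + 5·66 = 479
  Y = -28
  G = 165 − 3·479 = -1272
  D = 143 + 3·(-28) − 5·(-1272) = 6419
Policy C (M + 26):
  Z = 29
  M = 66 + 26 = 92
  T = 149 + 5·92 = 609
  Y = 9 + 29 + 609 = 647
  G = 165 − 3·609 = -1662
  D = 143 + 3·647 − 5·(-1662) = 10394
Comparing — Policy A: D=11816, Policy B: D=6419, Policy C: D=10394. Highest is 11816 (Policy A).

11816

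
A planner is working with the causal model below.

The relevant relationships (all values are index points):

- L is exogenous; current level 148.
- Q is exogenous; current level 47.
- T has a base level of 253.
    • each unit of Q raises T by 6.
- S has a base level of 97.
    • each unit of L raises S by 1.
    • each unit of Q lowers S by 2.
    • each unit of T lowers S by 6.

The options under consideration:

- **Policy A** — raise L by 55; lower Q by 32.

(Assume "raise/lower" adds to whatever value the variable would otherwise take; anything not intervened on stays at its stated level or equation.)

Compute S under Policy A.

-1788

Policy A (L + 55, Q − 32):
  L = 148 + 55 = 203
  Q = 47 − 32 = 15
  T = 253 + 6·15 = 343
  S = 97 + 203 − 2·15 − 6·343 = -1788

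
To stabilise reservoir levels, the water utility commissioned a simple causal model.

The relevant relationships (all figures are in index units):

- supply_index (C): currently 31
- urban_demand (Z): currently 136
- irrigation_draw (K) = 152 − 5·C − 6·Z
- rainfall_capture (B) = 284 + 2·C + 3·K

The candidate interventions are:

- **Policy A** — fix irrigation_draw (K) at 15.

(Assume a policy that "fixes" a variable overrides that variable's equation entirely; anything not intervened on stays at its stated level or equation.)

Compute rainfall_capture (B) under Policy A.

Policy A (K := 15):
  C = 31
  Z = 136
  K = 15
  B = 284 + 2·31 + 3·15 = 391

391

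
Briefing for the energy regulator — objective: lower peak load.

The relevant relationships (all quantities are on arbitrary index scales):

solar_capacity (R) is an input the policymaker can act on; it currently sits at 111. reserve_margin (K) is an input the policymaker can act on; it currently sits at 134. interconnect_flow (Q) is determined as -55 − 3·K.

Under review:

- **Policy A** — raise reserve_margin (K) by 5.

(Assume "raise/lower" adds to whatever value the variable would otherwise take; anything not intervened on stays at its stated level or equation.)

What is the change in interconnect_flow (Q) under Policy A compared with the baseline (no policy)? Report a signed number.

Baseline:
  K = 134
  Q = -55 − 3·134 = -457
Policy A (K + 5):
  K = 134 + 5 = 139
  Q = -55 − 3·139 = -472
Change in Q: -472 − (-457) = -15

-15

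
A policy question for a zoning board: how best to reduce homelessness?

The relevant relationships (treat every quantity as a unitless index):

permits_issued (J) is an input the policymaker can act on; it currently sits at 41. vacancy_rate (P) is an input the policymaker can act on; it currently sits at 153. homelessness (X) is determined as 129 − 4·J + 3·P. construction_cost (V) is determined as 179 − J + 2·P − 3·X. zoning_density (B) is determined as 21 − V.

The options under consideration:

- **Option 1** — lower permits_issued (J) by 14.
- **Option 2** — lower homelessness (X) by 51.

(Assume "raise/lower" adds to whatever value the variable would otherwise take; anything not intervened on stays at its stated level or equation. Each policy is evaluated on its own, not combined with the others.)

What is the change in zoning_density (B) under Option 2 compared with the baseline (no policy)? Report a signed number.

Baseline:
  J = 41
  P = 153
  X = 129 − 4·41 + 3·153 = 424
  V = 179 − 41 + 2·153 − 3·424 = -828
  B = 21 − (-828) = 849
Option 2 (X − 51):
  J = 41
  P = 153
  X = 129 − 4·41 + 3·153 (−51 from intervention) = 373
  V = 179 − 41 + 2·153 − 3·373 = -675
  B = 21 − (-675) = 696
Change in B: 696 − 849 = -153

-153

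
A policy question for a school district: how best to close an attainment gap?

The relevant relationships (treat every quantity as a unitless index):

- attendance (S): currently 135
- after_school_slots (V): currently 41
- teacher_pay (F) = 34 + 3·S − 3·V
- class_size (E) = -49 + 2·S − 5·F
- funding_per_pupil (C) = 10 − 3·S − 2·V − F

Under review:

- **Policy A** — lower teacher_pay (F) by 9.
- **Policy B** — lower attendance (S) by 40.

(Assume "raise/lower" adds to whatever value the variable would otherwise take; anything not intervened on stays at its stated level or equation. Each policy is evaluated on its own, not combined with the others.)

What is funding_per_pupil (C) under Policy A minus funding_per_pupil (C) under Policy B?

Policy A (F − 9):
  S = 135
  V = 41
  F = 34 + 3·135 − 3·41 (−9 from intervention) = 307
  C = 10 − 3·135 − 2·41 − 307 = -784
Policy B (S − 40):
  S = 135 − 40 = 95
  V = 41
  F = 34 + 3·95 − 3·41 = 196
  C = 10 − 3·95 − 2·41 − 196 = -553
C: -784 − (-553) = -231

-231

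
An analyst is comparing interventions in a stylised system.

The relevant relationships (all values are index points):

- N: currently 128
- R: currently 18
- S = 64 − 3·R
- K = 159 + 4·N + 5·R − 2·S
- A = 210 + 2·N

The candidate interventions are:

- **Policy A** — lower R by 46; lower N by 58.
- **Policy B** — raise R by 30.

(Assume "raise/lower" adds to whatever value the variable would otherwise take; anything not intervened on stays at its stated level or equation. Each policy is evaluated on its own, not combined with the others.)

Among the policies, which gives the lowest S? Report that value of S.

-80

Policy A (R − 46, N − 58):
  R = 18 − 46 = -28
  S = 64 − 3·(-28) = 148
Policy B (R + 30):
  R = 18 + 30 = 48
  S = 64 − 3·48 = -80
Comparing — Policy A: S=148, Policy B: S=-80. Lowest is -80 (Policy B).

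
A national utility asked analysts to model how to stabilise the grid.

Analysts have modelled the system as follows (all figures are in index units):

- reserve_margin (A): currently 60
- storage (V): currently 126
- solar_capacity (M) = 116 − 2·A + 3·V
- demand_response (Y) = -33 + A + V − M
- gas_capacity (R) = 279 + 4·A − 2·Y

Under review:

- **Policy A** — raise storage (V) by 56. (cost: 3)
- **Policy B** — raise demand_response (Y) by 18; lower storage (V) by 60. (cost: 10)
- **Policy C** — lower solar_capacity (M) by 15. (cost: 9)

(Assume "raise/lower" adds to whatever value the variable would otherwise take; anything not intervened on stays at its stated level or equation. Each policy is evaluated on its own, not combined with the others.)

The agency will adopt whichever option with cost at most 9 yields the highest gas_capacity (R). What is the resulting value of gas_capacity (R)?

1185

Policy A (V + 56):
  A = 60
  V = 126 + 56 = 182
  M = 116 − 2·60 + 3·182 = 542
  Y = -33 + 60 + 182 − 542 = -333
  R = 279 + 4·60 − 2·(-333) = 1185
Policy C (M − 15):
  A = 60
  V = 126
  M = 116 − 2·60 + 3·126 (−15 from intervention) = 359
  Y = -33 + 60 + 126 − 359 = -206
  R = 279 + 4·60 − 2·(-206) = 931
Comparing — Policy A: R=1185, Policy C: R=931. Highest is 1185 (Policy A).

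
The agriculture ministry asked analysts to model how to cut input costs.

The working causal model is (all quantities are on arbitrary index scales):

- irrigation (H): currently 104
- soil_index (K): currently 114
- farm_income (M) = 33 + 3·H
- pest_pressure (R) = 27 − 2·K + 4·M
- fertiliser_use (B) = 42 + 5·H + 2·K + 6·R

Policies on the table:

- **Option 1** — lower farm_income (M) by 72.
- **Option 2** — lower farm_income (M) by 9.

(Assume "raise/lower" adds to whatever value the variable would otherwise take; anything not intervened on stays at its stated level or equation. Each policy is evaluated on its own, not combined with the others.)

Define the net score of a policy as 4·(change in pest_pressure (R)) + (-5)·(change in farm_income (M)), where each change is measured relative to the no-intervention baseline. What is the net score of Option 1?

-792

Baseline:
  H = 104
  K = 114
  M = 33 + 3·104 = 345
  R = 27 − 2·114 + 4·345 = 1179
Option 1 (M − 72):
  H = 104
  K = 114
  M = 33 + 3·104 (−72 from intervention) = 273
  R = 27 − 2·114 + 4·273 = 891
ΔR = 891 − 1179 = -288; ΔM = 273 − 345 = -72
Score = 4·(-288) + (-5)·(-72) = -792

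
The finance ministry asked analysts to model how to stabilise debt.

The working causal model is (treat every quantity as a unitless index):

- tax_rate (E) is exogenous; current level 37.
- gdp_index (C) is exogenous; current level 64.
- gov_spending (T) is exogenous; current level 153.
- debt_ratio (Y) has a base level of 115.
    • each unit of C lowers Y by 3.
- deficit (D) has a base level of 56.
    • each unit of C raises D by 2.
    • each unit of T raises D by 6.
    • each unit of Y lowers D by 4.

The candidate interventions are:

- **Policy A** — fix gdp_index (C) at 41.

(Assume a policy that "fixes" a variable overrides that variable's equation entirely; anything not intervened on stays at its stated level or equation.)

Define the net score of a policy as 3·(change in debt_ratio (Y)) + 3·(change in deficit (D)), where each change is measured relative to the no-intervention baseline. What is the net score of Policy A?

Baseline:
  C = 64
  T = 153
  Y = 115 − 3·64 = -77
  D = 56 + 2·64 + 6·153 − 4·(-77) = 1410
Policy A (C := 41):
  C = 41
  T = 153
  Y = 115 − 3·41 = -8
  D = 56 + 2·41 + 6·153 − 4·(-8) = 1088
ΔY = -8 − (-77) = 69; ΔD = 1088 − 1410 = -322
Score = 3·69 + 3·(-322) = -759

-759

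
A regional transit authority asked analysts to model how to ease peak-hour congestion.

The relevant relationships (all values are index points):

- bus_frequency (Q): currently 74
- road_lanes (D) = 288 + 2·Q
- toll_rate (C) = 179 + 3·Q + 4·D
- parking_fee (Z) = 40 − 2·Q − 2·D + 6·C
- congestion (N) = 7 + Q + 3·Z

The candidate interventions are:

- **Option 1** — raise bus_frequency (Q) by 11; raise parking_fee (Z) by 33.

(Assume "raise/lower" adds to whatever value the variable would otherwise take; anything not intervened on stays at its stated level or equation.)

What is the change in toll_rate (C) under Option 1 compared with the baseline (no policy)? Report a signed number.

Baseline:
  Q = 74
  D = 288 + 2·74 = 436
  C = 179 + 3·74 + 4·436 = 2145
Option 1 (Q + 11, Z + 33):
  Q = 74 + 11 = 85
  D = 288 + 2·85 = 458
  C = 179 + 3·85 + 4·458 = 2266
Change in C: 2266 − 2145 = 121

121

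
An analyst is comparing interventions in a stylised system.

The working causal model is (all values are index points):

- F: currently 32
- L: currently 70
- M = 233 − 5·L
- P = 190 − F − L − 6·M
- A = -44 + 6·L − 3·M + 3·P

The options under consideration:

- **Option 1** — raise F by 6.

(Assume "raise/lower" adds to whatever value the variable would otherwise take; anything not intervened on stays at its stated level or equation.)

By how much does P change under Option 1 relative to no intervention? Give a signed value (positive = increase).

-6

Baseline:
  F = 32
  L = 70
  M = 233 − 5·70 = -117
  P = 190 − 32 − 70 − 6·(-117) = 790
Option 1 (F + 6):
  F = 32 + 6 = 38
  L = 70
  M = 233 − 5·70 = -117
  P = 190 − 38 − 70 − 6·(-117) = 784
Change in P: 784 − 790 = -6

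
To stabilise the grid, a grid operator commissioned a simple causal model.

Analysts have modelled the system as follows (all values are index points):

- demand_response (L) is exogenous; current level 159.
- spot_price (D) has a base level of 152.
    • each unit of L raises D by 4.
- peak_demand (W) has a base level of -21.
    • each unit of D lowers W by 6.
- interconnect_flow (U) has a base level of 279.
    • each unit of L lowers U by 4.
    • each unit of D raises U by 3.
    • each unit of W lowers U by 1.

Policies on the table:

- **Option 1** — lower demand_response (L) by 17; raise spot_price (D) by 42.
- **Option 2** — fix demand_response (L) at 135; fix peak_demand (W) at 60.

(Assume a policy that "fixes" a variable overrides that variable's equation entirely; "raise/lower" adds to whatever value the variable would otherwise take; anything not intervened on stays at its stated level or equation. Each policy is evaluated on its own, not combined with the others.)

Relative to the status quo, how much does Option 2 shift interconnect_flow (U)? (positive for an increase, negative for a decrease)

Baseline:
  L = 159
  D = 152 + 4·159 = 788
  W = -21 − 6·788 = -4749
  U = 279 − 4·159 + 3·788 − (-4749) = 6756
Option 2 (L := 135, W := 60):
  L = 135
  D = 152 + 4·135 = 692
  W = 60
  U = 279 − 4·135 + 3·692 − 60 = 1755
Change in U: 1755 − 6756 = -5001

-5001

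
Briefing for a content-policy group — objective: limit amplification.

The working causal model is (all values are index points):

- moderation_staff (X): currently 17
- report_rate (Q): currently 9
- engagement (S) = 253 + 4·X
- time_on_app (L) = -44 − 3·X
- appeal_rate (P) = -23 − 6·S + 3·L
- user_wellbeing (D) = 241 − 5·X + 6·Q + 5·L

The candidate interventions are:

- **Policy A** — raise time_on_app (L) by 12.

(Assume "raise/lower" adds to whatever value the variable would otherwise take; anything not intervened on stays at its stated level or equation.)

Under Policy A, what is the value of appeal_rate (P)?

Policy A (L + 12):
  X = 17
  S = 253 + 4·17 = 321
  L = -44 − 3·17 (+12 from intervention) = -83
  P = -23 − 6·321 + 3·(-83) = -2198

-2198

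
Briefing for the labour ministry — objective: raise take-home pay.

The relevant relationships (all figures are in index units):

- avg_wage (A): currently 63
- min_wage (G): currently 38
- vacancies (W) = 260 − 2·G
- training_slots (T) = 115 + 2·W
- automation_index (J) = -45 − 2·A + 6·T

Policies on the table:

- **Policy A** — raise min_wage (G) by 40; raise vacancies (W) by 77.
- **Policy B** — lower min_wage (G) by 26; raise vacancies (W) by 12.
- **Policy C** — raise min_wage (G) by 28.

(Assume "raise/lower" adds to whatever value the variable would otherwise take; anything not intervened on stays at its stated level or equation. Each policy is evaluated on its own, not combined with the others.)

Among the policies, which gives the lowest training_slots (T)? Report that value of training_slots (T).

Policy A (G + 40, W + 77):
  G = 38 + 40 = 78
  W = 260 − 2·78 (+77 from intervention) = 181
  T = 115 + 2·181 = 477
Policy B (G − 26, W + 12):
  G = 38 − 26 = 12
  W = 260 − 2·12 (+12 from intervention) = 248
  T = 115 + 2·248 = 611
Policy C (G + 28):
  G = 38 + 28 = 66
  W = 260 − 2·66 = 128
  T = 115 + 2·128 = 371
Comparing — Policy A: T=477, Policy B: T=611, Policy C: T=371. Lowest is 371 (Policy C).

371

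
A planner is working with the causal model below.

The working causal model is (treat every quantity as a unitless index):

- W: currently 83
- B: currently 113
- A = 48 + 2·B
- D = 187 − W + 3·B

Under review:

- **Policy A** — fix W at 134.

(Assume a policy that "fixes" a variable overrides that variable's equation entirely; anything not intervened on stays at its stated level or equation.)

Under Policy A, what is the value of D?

392

Policy A (W := 134):
  W = 134
  B = 113
  D = 187 − 134 + 3·113 = 392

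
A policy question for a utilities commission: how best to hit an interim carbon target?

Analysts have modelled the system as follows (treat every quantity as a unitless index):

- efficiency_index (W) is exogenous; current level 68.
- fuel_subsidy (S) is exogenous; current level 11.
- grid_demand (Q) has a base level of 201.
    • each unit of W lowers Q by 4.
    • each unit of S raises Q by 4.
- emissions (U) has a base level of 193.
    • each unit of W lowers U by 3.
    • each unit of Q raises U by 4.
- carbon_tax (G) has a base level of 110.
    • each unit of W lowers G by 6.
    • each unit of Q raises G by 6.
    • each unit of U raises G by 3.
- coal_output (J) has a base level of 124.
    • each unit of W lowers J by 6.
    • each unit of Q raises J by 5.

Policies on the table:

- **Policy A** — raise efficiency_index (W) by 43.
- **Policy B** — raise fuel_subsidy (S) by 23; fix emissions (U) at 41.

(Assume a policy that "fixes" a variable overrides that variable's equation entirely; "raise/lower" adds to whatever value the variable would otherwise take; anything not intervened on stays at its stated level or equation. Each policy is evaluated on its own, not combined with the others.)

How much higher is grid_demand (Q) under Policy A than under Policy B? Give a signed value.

-264

Policy A (W + 43):
  W = 68 + 43 = 111
  S = 11
  Q = 201 − 4·111 + 4·11 = -199
Policy B (S + 23, U := 41):
  W = 68
  S = 11 + 23 = 34
  Q = 201 − 4·68 + 4·34 = 65
Q: -199 − 65 = -264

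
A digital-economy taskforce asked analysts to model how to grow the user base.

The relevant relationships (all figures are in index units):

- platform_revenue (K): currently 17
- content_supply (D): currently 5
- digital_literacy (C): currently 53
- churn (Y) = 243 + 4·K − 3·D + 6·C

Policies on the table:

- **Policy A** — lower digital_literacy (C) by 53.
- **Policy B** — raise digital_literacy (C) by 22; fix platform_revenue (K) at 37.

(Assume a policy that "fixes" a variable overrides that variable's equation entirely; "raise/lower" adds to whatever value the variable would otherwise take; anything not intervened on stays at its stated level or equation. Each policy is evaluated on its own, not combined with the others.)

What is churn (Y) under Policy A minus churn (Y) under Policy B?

Policy A (C − 53):
  K = 17
  D = 5
  C = 53 − 53 = 0
  Y = 243 + 4·17 − 3·5 + 6·0 = 296
Policy B (C + 22, K := 37):
  K = 37
  D = 5
  C = 53 + 22 = 75
  Y = 243 + 4·37 − 3·5 + 6·75 = 826
Y: 296 − 826 = -530

-530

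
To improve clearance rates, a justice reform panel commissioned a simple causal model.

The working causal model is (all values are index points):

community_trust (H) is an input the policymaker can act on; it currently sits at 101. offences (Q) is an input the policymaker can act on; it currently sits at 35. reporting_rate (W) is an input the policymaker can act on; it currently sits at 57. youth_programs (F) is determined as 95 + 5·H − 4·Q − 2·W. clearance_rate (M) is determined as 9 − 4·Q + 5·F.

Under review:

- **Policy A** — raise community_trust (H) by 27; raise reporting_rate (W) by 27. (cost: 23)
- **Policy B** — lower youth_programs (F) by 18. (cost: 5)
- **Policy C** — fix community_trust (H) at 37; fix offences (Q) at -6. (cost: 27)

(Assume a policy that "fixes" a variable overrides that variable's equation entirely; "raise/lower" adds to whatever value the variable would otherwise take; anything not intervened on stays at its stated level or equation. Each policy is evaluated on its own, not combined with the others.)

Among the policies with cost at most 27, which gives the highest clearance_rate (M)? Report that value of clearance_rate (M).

Policy A (H + 27, W + 27):
  H = 101 + 27 = 128
  Q = 35
  W = 57 + 27 = 84
  F = 95 + 5·128 − 4·35 − 2·84 = 427
  M = 9 − 4·35 + 5·427 = 2004
Policy B (F − 18):
  H = 101
  Q = 35
  W = 57
  F = 95 + 5·101 − 4·35 − 2·57 (−18 from intervention) = 328
  M = 9 − 4·35 + 5·328 = 1509
Policy C (H := 37, Q := -6):
  H = 37
  Q = -6
  W = 57
  F = 95 + 5·37 − 4·(-6) − 2·57 = 190
  M = 9 − 4·(-6) + 5·190 = 983
Comparing — Policy A: M=2004, Policy B: M=1509, Policy C: M=983. Highest is 2004 (Policy A).

2004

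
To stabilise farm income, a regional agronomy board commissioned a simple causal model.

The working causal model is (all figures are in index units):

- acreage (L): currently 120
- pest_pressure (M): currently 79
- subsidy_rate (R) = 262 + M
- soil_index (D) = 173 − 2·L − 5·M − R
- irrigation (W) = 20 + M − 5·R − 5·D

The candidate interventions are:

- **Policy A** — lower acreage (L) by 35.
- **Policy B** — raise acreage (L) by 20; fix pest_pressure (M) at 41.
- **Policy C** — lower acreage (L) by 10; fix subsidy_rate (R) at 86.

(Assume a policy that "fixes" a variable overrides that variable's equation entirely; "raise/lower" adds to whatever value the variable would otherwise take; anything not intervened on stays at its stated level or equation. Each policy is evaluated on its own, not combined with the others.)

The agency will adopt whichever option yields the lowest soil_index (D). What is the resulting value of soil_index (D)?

Policy A (L − 35):
  L = 120 − 35 = 85
  M = 79
  R = 262 + 79 = 341
  D = 173 − 2·85 − 5·79 − 341 = -733
Policy B (L + 20, M := 41):
  L = 120 + 20 = 140
  M = 41
  R = 262 + 41 = 303
  D = 173 − 2·140 − 5·41 − 303 = -615
Policy C (L − 10, R := 86):
  L = 120 − 10 = 110
  M = 79
  R = 86
  D = 173 − 2·110 − 5·79 − 86 = -528
Comparing — Policy A: D=-733, Policy B: D=-615, Policy C: D=-528. Lowest is -733 (Policy A).

-733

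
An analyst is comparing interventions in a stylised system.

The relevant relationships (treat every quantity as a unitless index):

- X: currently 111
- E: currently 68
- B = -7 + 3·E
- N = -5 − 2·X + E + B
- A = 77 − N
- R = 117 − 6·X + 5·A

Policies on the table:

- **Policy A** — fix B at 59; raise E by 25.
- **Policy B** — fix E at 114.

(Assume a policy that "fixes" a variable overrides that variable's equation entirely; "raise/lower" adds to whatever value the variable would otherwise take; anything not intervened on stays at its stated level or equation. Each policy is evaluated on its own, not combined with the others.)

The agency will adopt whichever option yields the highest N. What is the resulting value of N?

222

Policy A (B := 59, E + 25):
  X = 111
  E = 68 + 25 = 93
  B = 59
  N = -5 − 2·111 + 93 + 59 = -75
Policy B (E := 114):
  X = 111
  E = 114
  B = -7 + 3·114 = 335
  N = -5 − 2·111 + 114 + 335 = 222
Comparing — Policy A: N=-75, Policy B: N=222. Highest is 222 (Policy B).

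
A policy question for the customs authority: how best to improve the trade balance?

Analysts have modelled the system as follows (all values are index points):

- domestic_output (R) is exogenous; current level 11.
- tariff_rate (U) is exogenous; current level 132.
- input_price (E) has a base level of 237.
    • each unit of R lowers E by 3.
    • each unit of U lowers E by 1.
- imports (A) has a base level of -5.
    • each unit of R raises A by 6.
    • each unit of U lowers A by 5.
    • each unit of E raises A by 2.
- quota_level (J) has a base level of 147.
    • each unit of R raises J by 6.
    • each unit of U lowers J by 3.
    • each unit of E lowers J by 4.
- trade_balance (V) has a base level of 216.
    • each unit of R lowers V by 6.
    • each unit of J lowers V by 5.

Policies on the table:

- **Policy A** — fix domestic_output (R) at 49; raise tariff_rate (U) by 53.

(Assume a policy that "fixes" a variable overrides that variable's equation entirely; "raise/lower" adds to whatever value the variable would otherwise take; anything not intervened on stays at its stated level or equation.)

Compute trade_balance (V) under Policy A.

-1408

Policy A (R := 49, U + 53):
  R = 49
  U = 132 + 53 = 185
  E = 237 − 3·49 − 185 = -95
  J = 147 + 6·49 − 3·185 − 4·(-95) = 266
  V = 216 − 6·49 − 5·266 = -1408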